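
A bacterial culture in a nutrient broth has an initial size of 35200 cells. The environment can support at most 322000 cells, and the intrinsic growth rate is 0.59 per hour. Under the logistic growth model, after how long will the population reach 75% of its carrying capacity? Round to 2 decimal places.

5.42 hours

A = (K − N₀)/N₀ = (322000 − 35200)/35200 = 8.1477.
Solve 322000/(1 + 8.1477·e^(−0.59t)) = 241500: 1 + 8.1477·e^(−0.59t) = 1.3333, so e^(−0.59t) = 0.0409112.
−0.59·t = ln(0.0409112) = -3.1964, so t = 3.1964/0.59 = 5.4175.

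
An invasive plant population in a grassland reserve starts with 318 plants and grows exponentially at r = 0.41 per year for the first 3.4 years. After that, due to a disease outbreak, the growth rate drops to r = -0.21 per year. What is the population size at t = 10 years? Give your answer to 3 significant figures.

Phase 1: N(3.4) = 318·e^(0.41×3.4) = 318·e^1.394 = 1281.84.
Phase 2 runs for 10 − 3.4 = 6.6 years at r = -0.21.
N(10) = 1281.84·e^(-0.21×6.6) = 1281.84·e^-1.386 = 320.554.

321 plants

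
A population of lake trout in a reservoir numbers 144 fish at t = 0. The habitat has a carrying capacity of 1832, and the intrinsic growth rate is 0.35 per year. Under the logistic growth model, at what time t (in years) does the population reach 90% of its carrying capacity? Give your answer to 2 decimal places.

13.31 years

A = (K − N₀)/N₀ = (1832 − 144)/144 = 11.722.
Solve 1832/(1 + 11.722·e^(−0.35t)) = 1648.8: 1 + 11.722·e^(−0.35t) = 1.1111, so e^(−0.35t) = 0.00947867.
−0.35·t = ln(0.00947867) = -4.6587, so t = 4.6587/0.35 = 13.311.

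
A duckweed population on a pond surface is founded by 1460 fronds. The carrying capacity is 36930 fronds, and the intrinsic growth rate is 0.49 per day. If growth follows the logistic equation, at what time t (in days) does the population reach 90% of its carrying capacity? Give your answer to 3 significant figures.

11.0 days

A = (K − N₀)/N₀ = (36930 − 1460)/1460 = 24.295.
Solve 36930/(1 + 24.295·e^(−0.49t)) = 33237: 1 + 24.295·e^(−0.49t) = 1.1111, so e^(−0.49t) = 0.0045735.
−0.49·t = ln(0.0045735) = -5.3875, so t = 5.3875/0.49 = 10.995.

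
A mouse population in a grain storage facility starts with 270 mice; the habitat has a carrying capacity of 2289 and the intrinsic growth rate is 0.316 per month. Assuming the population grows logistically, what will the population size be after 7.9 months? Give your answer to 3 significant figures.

1420 mice

A = (K − N₀)/N₀ = (2289 − 270)/270 = 7.4778.
N(t) = K/(1 + A·e^(−rt)) = 2289/(1 + 7.4778×e^(−0.316×7.9)).
e^(−2.496) = 0.082381; denominator = 1 + 7.4778×0.082381 = 1.616.
N = 2289/1.616 = 1416.44.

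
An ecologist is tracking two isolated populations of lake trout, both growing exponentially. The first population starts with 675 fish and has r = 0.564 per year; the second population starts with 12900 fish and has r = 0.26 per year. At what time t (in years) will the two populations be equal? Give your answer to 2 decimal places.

Set 675·e^(0.564t) = 12900·e^(0.26t).
e^((0.564 − 0.26)t) = 12900/675 → e^(0.304·t) = 19.111.
0.304·t = ln(19.111) = 2.9503, so t = 2.9503/0.304 = 9.7048.

9.70 years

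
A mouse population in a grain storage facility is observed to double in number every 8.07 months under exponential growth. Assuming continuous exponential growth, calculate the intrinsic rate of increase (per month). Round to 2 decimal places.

r = ln(2)/t_d = 0.6931/8.07 = 0.085892.

0.09 per month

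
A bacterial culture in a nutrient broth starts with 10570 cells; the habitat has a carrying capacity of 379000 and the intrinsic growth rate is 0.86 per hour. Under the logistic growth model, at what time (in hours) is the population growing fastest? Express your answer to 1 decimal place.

4.1 hours

Logistic growth is fastest at N = K/2 = 189500.
A = (K − N₀)/N₀ = 34.856. Set K/(1 + A·e^(−rt)) = K/2 → A·e^(−rt) = 1.
e^(−0.86t) = 1/34.856 = 0.0286893, so t = ln(34.856)/0.86 = 3.5512/0.86 = 4.1293.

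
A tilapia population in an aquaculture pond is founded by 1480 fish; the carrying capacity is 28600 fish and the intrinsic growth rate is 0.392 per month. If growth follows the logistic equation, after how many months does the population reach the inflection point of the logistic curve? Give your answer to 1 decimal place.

Logistic growth is fastest at N = K/2 = 14300.
A = (K − N₀)/N₀ = 18.324. Set K/(1 + A·e^(−rt)) = K/2 → A·e^(−rt) = 1.
e^(−0.392t) = 1/18.324 = 0.0545723, so t = ln(18.324)/0.392 = 2.9082/0.392 = 7.419.

7.4 months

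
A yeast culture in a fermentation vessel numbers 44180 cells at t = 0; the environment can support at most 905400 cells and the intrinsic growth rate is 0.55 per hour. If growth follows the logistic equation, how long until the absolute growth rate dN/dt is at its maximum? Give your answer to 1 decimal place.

5.4 hours

Logistic growth is fastest at N = K/2 = 452700.
A = (K − N₀)/N₀ = 19.493. Set K/(1 + A·e^(−rt)) = K/2 → A·e^(−rt) = 1.
e^(−0.55t) = 1/19.493 = 0.0512993, so t = ln(19.493)/0.55 = 2.9701/0.55 = 5.4001.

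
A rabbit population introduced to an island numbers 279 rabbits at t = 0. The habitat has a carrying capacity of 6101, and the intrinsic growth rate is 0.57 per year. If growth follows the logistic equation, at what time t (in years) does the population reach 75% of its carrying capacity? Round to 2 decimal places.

7.26 years

A = (K − N₀)/N₀ = (6101 − 279)/279 = 20.867.
Solve 6101/(1 + 20.867·e^(−0.57t)) = 4575.75: 1 + 20.867·e^(−0.57t) = 1.3333, so e^(−0.57t) = 0.0159739.
−0.57·t = ln(0.0159739) = -4.1368, so t = 4.1368/0.57 = 7.2575.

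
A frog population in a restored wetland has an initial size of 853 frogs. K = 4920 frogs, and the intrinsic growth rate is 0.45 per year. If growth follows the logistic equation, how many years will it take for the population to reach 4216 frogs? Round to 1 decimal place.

A = (K − N₀)/N₀ = (4920 − 853)/853 = 4.7679.
Solve 4920/(1 + 4.7679·e^(−0.45t)) = 4216: 1 + 4.7679·e^(−0.45t) = 1.167, so e^(−0.45t) = 0.0350225.
−0.45·t = ln(0.0350225) = -3.3518, so t = 3.3518/0.45 = 7.4484.

7.4 years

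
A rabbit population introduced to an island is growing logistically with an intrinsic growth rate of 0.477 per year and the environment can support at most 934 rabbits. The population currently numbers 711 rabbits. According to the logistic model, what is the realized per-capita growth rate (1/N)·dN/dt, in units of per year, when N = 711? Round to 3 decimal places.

0.114 per year

(1/N)·dN/dt = r(1 − N/K) = 0.477 × (1 − 711/934).
= 0.477 × 0.23876 = 0.11389.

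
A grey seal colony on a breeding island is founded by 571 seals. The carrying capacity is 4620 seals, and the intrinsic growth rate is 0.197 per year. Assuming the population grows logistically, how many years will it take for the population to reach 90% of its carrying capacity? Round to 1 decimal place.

A = (K − N₀)/N₀ = (4620 − 571)/571 = 7.0911.
Solve 4620/(1 + 7.0911·e^(−0.197t)) = 4158: 1 + 7.0911·e^(−0.197t) = 1.1111, so e^(−0.197t) = 0.0156692.
−0.197·t = ln(0.0156692) = -4.1561, so t = 4.1561/0.197 = 21.097.

21.1 years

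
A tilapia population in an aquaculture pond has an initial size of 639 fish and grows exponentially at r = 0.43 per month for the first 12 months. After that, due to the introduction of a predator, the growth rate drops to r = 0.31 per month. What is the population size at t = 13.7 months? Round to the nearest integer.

Phase 1: N(12) = 639·e^(0.43×12) = 639·e^5.16 = 111291.
Phase 2 runs for 13.7 − 12 = 1.7 months at r = 0.31.
N(13.7) = 111291·e^(0.31×1.7) = 111291·e^0.527 = 188510.

188510 fish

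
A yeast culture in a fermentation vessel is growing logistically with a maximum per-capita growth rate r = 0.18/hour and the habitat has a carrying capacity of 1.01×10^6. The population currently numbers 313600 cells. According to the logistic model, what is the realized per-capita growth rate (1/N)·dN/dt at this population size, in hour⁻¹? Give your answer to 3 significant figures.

0.124 per hour

(1/N)·dN/dt = r(1 − N/K) = 0.18 × (1 − 313600/1.01×10^6).
= 0.18 × 0.6895 = 0.12411.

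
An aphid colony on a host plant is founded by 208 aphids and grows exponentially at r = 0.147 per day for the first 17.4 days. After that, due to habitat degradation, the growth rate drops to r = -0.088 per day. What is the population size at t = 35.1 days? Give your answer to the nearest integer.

566 aphids

Phase 1: N(17.4) = 208·e^(0.147×17.4) = 208·e^2.558 = 2684.74.
Phase 2 runs for 35.1 − 17.4 = 17.7 days at r = -0.088.
N(35.1) = 2684.74·e^(-0.088×17.7) = 2684.74·e^-1.558 = 565.516.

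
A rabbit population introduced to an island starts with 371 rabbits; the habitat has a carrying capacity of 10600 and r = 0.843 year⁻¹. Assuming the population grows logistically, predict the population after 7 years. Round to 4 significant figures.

A = (K − N₀)/N₀ = (10600 − 371)/371 = 27.571.
N(t) = K/(1 + A·e^(−rt)) = 10600/(1 + 27.571×e^(−0.843×7)).
e^(−5.901) = 0.0027367; denominator = 1 + 27.571×0.0027367 = 1.0755.
N = 10600/1.0755 = 9856.29.

9856 rabbits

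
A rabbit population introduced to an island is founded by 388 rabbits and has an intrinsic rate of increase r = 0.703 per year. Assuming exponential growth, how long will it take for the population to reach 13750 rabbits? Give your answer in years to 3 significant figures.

5.08 years

Set N₀·e^(rt) = 13750: e^(0.703·t) = 13750/388 = 35.438.
0.703·t = ln(35.438) = 3.5678, so t = 3.5678/0.703 = 5.0751.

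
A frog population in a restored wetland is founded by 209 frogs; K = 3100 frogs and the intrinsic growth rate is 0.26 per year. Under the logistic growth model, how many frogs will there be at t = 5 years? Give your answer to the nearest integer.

650 frogs

A = (K − N₀)/N₀ = (3100 − 209)/209 = 13.833.
N(t) = K/(1 + A·e^(−rt)) = 3100/(1 + 13.833×e^(−0.26×5)).
e^(−1.3) = 0.27253; denominator = 1 + 13.833×0.27253 = 4.7698.
N = 3100/4.7698 = 649.922.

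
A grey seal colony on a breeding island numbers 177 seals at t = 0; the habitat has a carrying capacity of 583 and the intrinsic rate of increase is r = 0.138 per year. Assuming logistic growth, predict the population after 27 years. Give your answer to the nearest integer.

A = (K − N₀)/N₀ = (583 − 177)/177 = 2.2938.
N(t) = K/(1 + A·e^(−rt)) = 583/(1 + 2.2938×e^(−0.138×27)).
e^(−3.726) = 0.024089; denominator = 1 + 2.2938×0.024089 = 1.0553.
N = 583/1.0553 = 552.473.

552 seals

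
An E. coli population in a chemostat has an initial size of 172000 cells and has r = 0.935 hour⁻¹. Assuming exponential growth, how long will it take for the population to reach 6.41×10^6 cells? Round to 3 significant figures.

Set N₀·e^(rt) = 6.41×10^6: e^(0.935·t) = 6.41×10^6/172000 = 37.267.
0.935·t = ln(37.267) = 3.6181, so t = 3.6181/0.935 = 3.8696.

3.87 hours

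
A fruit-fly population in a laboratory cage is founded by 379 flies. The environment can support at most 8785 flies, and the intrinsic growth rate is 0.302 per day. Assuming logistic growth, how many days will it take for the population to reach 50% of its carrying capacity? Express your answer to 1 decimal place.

A = (K − N₀)/N₀ = (8785 − 379)/379 = 22.179.
Solve 8785/(1 + 22.179·e^(−0.302t)) = 4392.5: 1 + 22.179·e^(−0.302t) = 2, so e^(−0.302t) = 0.0450868.
−0.302·t = ln(0.0450868) = -3.0992, so t = 3.0992/0.302 = 10.262.

10.3 days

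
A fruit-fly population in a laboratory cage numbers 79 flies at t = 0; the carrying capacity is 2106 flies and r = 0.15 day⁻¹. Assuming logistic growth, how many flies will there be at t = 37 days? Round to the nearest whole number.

A = (K − N₀)/N₀ = (2106 − 79)/79 = 25.658.
N(t) = K/(1 + A·e^(−rt)) = 2106/(1 + 25.658×e^(−0.15×37)).
e^(−5.55) = 0.0038875; denominator = 1 + 25.658×0.0038875 = 1.0997.
N = 2106/1.0997 = 1914.99.

1915 flies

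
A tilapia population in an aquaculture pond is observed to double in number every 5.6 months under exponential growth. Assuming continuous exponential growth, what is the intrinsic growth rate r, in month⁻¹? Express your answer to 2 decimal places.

0.12 per month

r = ln(2)/t_d = 0.6931/5.6 = 0.12378.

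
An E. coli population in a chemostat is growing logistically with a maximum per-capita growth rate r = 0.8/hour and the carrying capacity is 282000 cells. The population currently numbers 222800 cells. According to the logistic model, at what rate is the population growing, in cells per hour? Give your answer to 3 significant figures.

37400 cells per hour

dN/dt = rN(1 − N/K) = 0.8 × 222800 × (1 − 222800/282000).
1 − 222800/282000 = 0.20993; dN/dt = 0.8 × 222800 × 0.20993 = 37418.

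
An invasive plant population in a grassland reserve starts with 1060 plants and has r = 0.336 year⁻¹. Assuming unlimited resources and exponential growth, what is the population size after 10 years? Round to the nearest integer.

30517 plants

N(t) = N₀·e^(rt) = 1060 × e^(0.336×10) = 1060 × e^3.36.
e^3.36 ≈ 28.789, so N ≈ 1060 × 28.789 = 30516.5.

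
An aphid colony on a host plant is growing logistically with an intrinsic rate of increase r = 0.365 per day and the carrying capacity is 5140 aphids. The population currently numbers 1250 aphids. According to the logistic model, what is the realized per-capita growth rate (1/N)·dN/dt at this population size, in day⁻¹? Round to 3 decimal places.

(1/N)·dN/dt = r(1 − N/K) = 0.365 × (1 − 1250/5140).
= 0.365 × 0.75681 = 0.27624.

0.276 per day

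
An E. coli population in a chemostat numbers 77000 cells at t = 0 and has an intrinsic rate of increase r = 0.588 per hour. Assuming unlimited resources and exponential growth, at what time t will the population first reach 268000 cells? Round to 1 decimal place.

Set N₀·e^(rt) = 268000: e^(0.588·t) = 268000/77000 = 3.4805.
0.588·t = ln(3.4805) = 1.2472, so t = 1.2472/0.588 = 2.1211.

2.1 hours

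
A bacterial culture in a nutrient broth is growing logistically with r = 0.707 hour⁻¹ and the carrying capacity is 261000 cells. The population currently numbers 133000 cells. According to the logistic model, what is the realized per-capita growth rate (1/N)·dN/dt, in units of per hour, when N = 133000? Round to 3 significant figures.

0.347 per hour

(1/N)·dN/dt = r(1 − N/K) = 0.707 × (1 − 133000/261000).
= 0.707 × 0.49042 = 0.34673.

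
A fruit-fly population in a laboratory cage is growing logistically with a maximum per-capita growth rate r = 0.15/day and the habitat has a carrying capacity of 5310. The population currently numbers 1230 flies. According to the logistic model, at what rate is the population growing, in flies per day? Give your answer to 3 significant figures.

142 flies per day

dN/dt = rN(1 − N/K) = 0.15 × 1230 × (1 − 1230/5310).
1 − 1230/5310 = 0.76836; dN/dt = 0.15 × 1230 × 0.76836 = 141.76.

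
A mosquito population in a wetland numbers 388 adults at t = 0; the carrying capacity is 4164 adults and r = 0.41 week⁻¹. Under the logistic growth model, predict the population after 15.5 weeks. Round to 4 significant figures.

4095 adults

A = (K − N₀)/N₀ = (4164 − 388)/388 = 9.732.
N(t) = K/(1 + A·e^(−rt)) = 4164/(1 + 9.732×e^(−0.41×15.5)).
e^(−6.355) = 0.001738; denominator = 1 + 9.732×0.001738 = 1.0169.
N = 4164/1.0169 = 4094.74.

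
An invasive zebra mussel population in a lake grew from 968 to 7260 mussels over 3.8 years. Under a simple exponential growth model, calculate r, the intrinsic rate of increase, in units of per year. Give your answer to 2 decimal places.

0.53 per year

From N(t) = N₀·e^(rt): e^(r·3.8) = 7260/968 = 7.5.
r·3.8 = ln(7.5) = 2.0149, so r = 2.0149/3.8 = 0.53024.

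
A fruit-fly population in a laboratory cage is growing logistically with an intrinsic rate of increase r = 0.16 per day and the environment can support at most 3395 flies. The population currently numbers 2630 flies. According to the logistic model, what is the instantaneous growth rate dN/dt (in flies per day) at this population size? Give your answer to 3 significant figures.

94.8 flies per day

dN/dt = rN(1 − N/K) = 0.16 × 2630 × (1 − 2630/3395).
1 − 2630/3395 = 0.22533; dN/dt = 0.16 × 2630 × 0.22533 = 94.819.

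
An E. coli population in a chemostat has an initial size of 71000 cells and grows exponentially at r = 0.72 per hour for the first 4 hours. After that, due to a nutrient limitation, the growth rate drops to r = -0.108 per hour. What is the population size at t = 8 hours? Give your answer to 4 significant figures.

Phase 1: N(4) = 71000·e^(0.72×4) = 71000·e^2.88 = 1.264813×10^6.
Phase 2 runs for 8 − 4 = 4 hours at r = -0.108.
N(8) = 1.264813×10^6·e^(-0.108×4) = 1.264813×10^6·e^-0.432 = 821129.

821100 cells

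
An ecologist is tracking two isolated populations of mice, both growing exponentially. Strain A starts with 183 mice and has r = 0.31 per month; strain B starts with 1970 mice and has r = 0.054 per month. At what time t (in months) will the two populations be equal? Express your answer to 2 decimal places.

9.28 months

Set 183·e^(0.31t) = 1970·e^(0.054t).
e^((0.31 − 0.054)t) = 1970/183 → e^(0.256·t) = 10.765.
0.256·t = ln(10.765) = 2.3763, so t = 2.3763/0.256 = 9.2824.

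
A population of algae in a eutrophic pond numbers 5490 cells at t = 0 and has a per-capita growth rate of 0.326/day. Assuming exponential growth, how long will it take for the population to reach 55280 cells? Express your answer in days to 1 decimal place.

Set N₀·e^(rt) = 55280: e^(0.326·t) = 55280/5490 = 10.069.
0.326·t = ln(10.069) = 2.3095, so t = 2.3095/0.326 = 7.0843.

7.1 days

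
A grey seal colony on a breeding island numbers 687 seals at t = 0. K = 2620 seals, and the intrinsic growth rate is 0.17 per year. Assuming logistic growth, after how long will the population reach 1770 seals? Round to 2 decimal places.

10.40 years

A = (K − N₀)/N₀ = (2620 − 687)/687 = 2.8137.
Solve 2620/(1 + 2.8137·e^(−0.17t)) = 1770: 1 + 2.8137·e^(−0.17t) = 1.4802, so e^(−0.17t) = 0.170675.
−0.17·t = ln(0.170675) = -1.768, so t = 1.768/0.17 = 10.4.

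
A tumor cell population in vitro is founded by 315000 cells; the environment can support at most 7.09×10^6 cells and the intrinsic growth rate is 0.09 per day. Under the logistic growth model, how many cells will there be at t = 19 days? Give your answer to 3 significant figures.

A = (K − N₀)/N₀ = (7.09×10^6 − 315000)/315000 = 21.508.
N(t) = K/(1 + A·e^(−rt)) = 7.09×10^6/(1 + 21.508×e^(−0.09×19)).
e^(−1.71) = 0.18087; denominator = 1 + 21.508×0.18087 = 4.89.
N = 7.09×10^6/4.89 = 1.449883×10^6.

1450000 cells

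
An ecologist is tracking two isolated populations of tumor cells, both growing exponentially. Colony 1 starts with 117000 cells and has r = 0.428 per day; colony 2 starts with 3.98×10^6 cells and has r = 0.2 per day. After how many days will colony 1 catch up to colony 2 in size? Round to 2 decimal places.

15.47 days

Set 117000·e^(0.428t) = 3.98×10^6·e^(0.2t).
e^((0.428 − 0.2)t) = 3.98×10^6/117000 → e^(0.228·t) = 34.017.
0.228·t = ln(34.017) = 3.5269, so t = 3.5269/0.228 = 15.469.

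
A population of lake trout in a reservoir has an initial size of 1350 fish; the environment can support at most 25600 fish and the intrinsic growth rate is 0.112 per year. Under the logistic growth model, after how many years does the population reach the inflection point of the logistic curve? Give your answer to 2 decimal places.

25.79 years

Logistic growth is fastest at N = K/2 = 12800.
A = (K − N₀)/N₀ = 17.963. Set K/(1 + A·e^(−rt)) = K/2 → A·e^(−rt) = 1.
e^(−0.112t) = 1/17.963 = 0.0556701, so t = ln(17.963)/0.112 = 2.8883/0.112 = 25.789.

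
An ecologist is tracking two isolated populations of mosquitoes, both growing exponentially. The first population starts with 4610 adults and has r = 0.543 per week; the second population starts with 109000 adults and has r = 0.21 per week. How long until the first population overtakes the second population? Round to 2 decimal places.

9.50 weeks

Set 4610·e^(0.543t) = 109000·e^(0.21t).
e^((0.543 − 0.21)t) = 109000/4610 → e^(0.333·t) = 23.644.
0.333·t = ln(23.644) = 3.1631, so t = 3.1631/0.333 = 9.4989.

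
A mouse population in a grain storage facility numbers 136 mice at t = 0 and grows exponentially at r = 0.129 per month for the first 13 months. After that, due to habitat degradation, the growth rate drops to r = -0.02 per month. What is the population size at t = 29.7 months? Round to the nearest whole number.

Phase 1: N(13) = 136·e^(0.129×13) = 136·e^1.677 = 727.53.
Phase 2 runs for 29.7 − 13 = 16.7 months at r = -0.02.
N(29.7) = 727.53·e^(-0.02×16.7) = 727.53·e^-0.334 = 520.95.

521 mice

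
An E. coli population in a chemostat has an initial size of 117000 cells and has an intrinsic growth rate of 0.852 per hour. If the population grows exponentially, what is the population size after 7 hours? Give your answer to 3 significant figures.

45500000 cells

N(t) = N₀·e^(rt) = 117000 × e^(0.852×7) = 117000 × e^5.964.
e^5.964 ≈ 389.16, so N ≈ 117000 × 389.16 = 4.553215×10^7.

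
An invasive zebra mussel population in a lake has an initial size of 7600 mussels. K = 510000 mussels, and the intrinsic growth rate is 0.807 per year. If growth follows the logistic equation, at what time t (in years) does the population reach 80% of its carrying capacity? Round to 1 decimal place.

6.9 years

A = (K − N₀)/N₀ = (510000 − 7600)/7600 = 66.105.
Solve 510000/(1 + 66.105·e^(−0.807t)) = 408000: 1 + 66.105·e^(−0.807t) = 1.25, so e^(−0.807t) = 0.00378185.
−0.807·t = ln(0.00378185) = -5.5775, so t = 5.5775/0.807 = 6.9115.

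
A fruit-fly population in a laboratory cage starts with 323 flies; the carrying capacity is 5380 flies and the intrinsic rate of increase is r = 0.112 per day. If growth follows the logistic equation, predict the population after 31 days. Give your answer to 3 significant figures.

A = (K − N₀)/N₀ = (5380 − 323)/323 = 15.656.
N(t) = K/(1 + A·e^(−rt)) = 5380/(1 + 15.656×e^(−0.112×31)).
e^(−3.472) = 0.031055; denominator = 1 + 15.656×0.031055 = 1.4862.
N = 5380/1.4862 = 3619.96.

3620 flies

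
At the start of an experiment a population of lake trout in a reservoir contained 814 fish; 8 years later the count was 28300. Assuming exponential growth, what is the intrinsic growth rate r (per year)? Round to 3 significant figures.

From N(t) = N₀·e^(rt): e^(r·8) = 28300/814 = 34.767.
r·8 = ln(34.767) = 3.5487, so r = 3.5487/8 = 0.44358.

0.444 per year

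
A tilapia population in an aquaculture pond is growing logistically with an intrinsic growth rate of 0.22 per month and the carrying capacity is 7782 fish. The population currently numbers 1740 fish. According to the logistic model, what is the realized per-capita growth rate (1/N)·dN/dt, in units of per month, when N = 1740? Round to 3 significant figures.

0.171 per month

(1/N)·dN/dt = r(1 − N/K) = 0.22 × (1 − 1740/7782).
= 0.22 × 0.77641 = 0.17081.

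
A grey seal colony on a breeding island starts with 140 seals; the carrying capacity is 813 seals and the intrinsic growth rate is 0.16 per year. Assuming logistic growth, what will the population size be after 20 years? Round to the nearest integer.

A = (K − N₀)/N₀ = (813 − 140)/140 = 4.8071.
N(t) = K/(1 + A·e^(−rt)) = 813/(1 + 4.8071×e^(−0.16×20)).
e^(−3.2) = 0.040762; denominator = 1 + 4.8071×0.040762 = 1.1959.
N = 813/1.1959 = 679.794.

680 seals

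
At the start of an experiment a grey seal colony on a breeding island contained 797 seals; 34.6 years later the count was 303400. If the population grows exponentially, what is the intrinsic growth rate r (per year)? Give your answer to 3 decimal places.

From N(t) = N₀·e^(rt): e^(r·34.6) = 303400/797 = 380.68.
r·34.6 = ln(380.68) = 5.942, so r = 5.942/34.6 = 0.17173.

0.172 per year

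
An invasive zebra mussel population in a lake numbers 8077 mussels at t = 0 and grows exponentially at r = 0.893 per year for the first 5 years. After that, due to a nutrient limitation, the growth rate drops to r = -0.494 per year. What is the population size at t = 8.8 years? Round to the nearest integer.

Phase 1: N(5) = 8077·e^(0.893×5) = 8077·e^4.465 = 702061.
Phase 2 runs for 8.8 − 5 = 3.8 years at r = -0.494.
N(8.8) = 702061·e^(-0.494×3.8) = 702061·e^-1.877 = 107428.

107428 mussels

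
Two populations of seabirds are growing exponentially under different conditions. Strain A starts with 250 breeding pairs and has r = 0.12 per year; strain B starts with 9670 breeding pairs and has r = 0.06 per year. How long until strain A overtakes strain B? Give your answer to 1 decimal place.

60.9 years

Set 250·e^(0.12t) = 9670·e^(0.06t).
e^((0.12 − 0.06)t) = 9670/250 → e^(0.06·t) = 38.68.
0.06·t = ln(38.68) = 3.6553, so t = 3.6553/0.06 = 60.922.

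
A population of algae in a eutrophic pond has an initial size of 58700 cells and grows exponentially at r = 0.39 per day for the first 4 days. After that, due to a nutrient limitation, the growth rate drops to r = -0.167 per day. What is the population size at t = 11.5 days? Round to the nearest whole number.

79833 cells

Phase 1: N(4) = 58700·e^(0.39×4) = 58700·e^1.56 = 279343.
Phase 2 runs for 11.5 − 4 = 7.5 days at r = -0.167.
N(11.5) = 279343·e^(-0.167×7.5) = 279343·e^-1.253 = 79833.2.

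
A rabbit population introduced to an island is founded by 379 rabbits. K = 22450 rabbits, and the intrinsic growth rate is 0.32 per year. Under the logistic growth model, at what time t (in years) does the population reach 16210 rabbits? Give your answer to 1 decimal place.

A = (K − N₀)/N₀ = (22450 − 379)/379 = 58.235.
Solve 22450/(1 + 58.235·e^(−0.32t)) = 16210: 1 + 58.235·e^(−0.32t) = 1.3849, so e^(−0.32t) = 0.00661026.
−0.32·t = ln(0.00661026) = -5.0191, so t = 5.0191/0.32 = 15.685.

15.7 years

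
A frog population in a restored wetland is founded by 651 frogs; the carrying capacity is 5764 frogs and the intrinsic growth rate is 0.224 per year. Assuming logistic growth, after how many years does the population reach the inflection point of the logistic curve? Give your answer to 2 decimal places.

9.20 years

Logistic growth is fastest at N = K/2 = 2882.
A = (K − N₀)/N₀ = 7.8541. Set K/(1 + A·e^(−rt)) = K/2 → A·e^(−rt) = 1.
e^(−0.224t) = 1/7.8541 = 0.127323, so t = ln(7.8541)/0.224 = 2.061/0.224 = 9.201.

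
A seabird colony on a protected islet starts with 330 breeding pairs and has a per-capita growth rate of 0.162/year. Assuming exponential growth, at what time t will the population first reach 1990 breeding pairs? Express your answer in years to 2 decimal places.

11.09 years

Set N₀·e^(rt) = 1990: e^(0.162·t) = 1990/330 = 6.0303.
0.162·t = ln(6.0303) = 1.7968, so t = 1.7968/0.162 = 11.091.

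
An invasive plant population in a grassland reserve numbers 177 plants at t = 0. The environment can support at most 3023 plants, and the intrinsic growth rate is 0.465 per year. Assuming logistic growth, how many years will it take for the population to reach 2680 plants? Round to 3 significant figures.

A = (K − N₀)/N₀ = (3023 − 177)/177 = 16.079.
Solve 3023/(1 + 16.079·e^(−0.465t)) = 2680: 1 + 16.079·e^(−0.465t) = 1.128, so e^(−0.465t) = 0.00795972.
−0.465·t = ln(0.00795972) = -4.8334, so t = 4.8334/0.465 = 10.394.

10.4 years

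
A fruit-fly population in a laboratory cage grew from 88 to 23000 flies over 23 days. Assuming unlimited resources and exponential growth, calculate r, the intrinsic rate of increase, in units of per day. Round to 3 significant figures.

0.242 per day

From N(t) = N₀·e^(rt): e^(r·23) = 23000/88 = 261.36.
r·23 = ln(261.36) = 5.5659, so r = 5.5659/23 = 0.242.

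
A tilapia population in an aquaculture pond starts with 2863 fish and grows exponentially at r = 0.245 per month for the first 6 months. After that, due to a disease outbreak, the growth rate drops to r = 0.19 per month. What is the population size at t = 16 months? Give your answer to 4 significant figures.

Phase 1: N(6) = 2863·e^(0.245×6) = 2863·e^1.47 = 12451.9.
Phase 2 runs for 16 − 6 = 10 months at r = 0.19.
N(16) = 12451.9·e^(0.19×10) = 12451.9·e^1.9 = 83251.8.

83250 fish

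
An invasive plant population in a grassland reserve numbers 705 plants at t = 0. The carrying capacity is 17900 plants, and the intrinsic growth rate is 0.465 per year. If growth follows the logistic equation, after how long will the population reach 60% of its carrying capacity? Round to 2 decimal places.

A = (K − N₀)/N₀ = (17900 − 705)/705 = 24.39.
Solve 17900/(1 + 24.39·e^(−0.465t)) = 10740: 1 + 24.39·e^(−0.465t) = 1.6667, so e^(−0.465t) = 0.0273335.
−0.465·t = ln(0.0273335) = -3.5996, so t = 3.5996/0.465 = 7.7412.

7.74 years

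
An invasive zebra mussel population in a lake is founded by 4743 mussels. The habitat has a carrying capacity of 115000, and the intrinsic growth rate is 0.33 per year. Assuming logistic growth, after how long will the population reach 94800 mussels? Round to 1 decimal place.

14.2 years

A = (K − N₀)/N₀ = (115000 − 4743)/4743 = 23.246.
Solve 115000/(1 + 23.246·e^(−0.33t)) = 94800: 1 + 23.246·e^(−0.33t) = 1.2131, so e^(−0.33t) = 0.00916621.
−0.33·t = ln(0.00916621) = -4.6922, so t = 4.6922/0.33 = 14.219.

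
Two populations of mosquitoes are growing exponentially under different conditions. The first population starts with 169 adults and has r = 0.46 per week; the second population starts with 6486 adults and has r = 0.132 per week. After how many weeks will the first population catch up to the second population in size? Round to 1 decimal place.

Set 169·e^(0.46t) = 6486·e^(0.132t).
e^((0.46 − 0.132)t) = 6486/169 → e^(0.328·t) = 38.379.
0.328·t = ln(38.379) = 3.6475, so t = 3.6475/0.328 = 11.12.

11.1 weeks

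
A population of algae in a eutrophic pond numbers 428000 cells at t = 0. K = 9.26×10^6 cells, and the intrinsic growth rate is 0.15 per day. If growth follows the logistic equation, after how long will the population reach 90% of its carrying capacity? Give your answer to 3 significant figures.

34.8 days

A = (K − N₀)/N₀ = (9.26×10^6 − 428000)/428000 = 20.636.
Solve 9.26×10^6/(1 + 20.636·e^(−0.15t)) = 8.334×10^6: 1 + 20.636·e^(−0.15t) = 1.1111, so e^(−0.15t) = 0.00538446.
−0.15·t = ln(0.00538446) = -5.2242, so t = 5.2242/0.15 = 34.828.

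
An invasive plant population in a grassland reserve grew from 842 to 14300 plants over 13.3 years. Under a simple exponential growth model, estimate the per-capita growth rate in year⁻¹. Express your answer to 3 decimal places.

From N(t) = N₀·e^(rt): e^(r·13.3) = 14300/842 = 16.983.
r·13.3 = ln(16.983) = 2.8322, so r = 2.8322/13.3 = 0.21295.

0.213 per year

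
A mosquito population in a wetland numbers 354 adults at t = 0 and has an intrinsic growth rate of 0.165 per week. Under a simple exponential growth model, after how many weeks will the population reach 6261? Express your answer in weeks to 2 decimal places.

17.41 weeks

Set N₀·e^(rt) = 6261: e^(0.165·t) = 6261/354 = 17.686.
0.165·t = ln(17.686) = 2.8728, so t = 2.8728/0.165 = 17.411.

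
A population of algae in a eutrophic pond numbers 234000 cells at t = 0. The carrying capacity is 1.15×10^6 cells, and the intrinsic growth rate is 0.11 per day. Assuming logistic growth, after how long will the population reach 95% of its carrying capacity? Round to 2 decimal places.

A = (K − N₀)/N₀ = (1.15×10^6 − 234000)/234000 = 3.9145.
Solve 1.15×10^6/(1 + 3.9145·e^(−0.11t)) = 1.0925×10^6: 1 + 3.9145·e^(−0.11t) = 1.0526, so e^(−0.11t) = 0.0134452.
−0.11·t = ln(0.0134452) = -4.3091, so t = 4.3091/0.11 = 39.174.

39.17 days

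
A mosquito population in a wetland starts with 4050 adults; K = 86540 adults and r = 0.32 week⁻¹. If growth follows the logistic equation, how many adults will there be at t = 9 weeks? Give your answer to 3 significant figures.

40400 adults

A = (K − N₀)/N₀ = (86540 − 4050)/4050 = 20.368.
N(t) = K/(1 + A·e^(−rt)) = 86540/(1 + 20.368×e^(−0.32×9)).
e^(−2.88) = 0.056135; denominator = 1 + 20.368×0.056135 = 2.1433.
N = 86540/2.1433 = 40376.1.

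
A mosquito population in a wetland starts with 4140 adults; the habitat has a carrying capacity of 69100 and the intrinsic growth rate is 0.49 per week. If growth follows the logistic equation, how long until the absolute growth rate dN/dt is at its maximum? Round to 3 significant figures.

Logistic growth is fastest at N = K/2 = 34550.
A = (K − N₀)/N₀ = 15.691. Set K/(1 + A·e^(−rt)) = K/2 → A·e^(−rt) = 1.
e^(−0.49t) = 1/15.691 = 0.0637315, so t = ln(15.691)/0.49 = 2.7531/0.49 = 5.6185.

5.62 weeks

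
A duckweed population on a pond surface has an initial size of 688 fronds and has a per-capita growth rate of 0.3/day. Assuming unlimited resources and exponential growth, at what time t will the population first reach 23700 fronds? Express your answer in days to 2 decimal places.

Set N₀·e^(rt) = 23700: e^(0.3·t) = 23700/688 = 34.448.
0.3·t = ln(34.448) = 3.5394, so t = 3.5394/0.3 = 11.798.

11.80 days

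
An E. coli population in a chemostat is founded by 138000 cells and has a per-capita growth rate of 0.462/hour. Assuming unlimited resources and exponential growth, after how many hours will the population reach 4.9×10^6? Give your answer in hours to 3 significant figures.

7.73 hours

Set N₀·e^(rt) = 4.9×10^6: e^(0.462·t) = 4.9×10^6/138000 = 35.507.
0.462·t = ln(35.507) = 3.5697, so t = 3.5697/0.462 = 7.7267.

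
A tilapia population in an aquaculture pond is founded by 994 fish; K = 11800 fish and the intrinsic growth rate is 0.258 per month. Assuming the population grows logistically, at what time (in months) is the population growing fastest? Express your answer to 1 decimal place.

Logistic growth is fastest at N = K/2 = 5900.
A = (K − N₀)/N₀ = 10.871. Set K/(1 + A·e^(−rt)) = K/2 → A·e^(−rt) = 1.
e^(−0.258t) = 1/10.871 = 0.0919859, so t = ln(10.871)/0.258 = 2.3861/0.258 = 9.2485.

9.2 months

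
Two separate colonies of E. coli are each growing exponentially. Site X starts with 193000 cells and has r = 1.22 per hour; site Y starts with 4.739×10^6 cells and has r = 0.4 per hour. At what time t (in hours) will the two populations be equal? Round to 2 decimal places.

3.90 hours

Set 193000·e^(1.22t) = 4.739×10^6·e^(0.4t).
e^((1.22 − 0.4)t) = 4.739×10^6/193000 → e^(0.82·t) = 24.554.
0.82·t = ln(24.554) = 3.2009, so t = 3.2009/0.82 = 3.9035.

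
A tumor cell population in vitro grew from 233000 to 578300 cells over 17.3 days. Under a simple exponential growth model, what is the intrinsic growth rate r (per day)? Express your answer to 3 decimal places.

From N(t) = N₀·e^(rt): e^(r·17.3) = 578300/233000 = 2.482.
r·17.3 = ln(2.482) = 0.90905, so r = 0.90905/17.3 = 0.052546.

0.053 per day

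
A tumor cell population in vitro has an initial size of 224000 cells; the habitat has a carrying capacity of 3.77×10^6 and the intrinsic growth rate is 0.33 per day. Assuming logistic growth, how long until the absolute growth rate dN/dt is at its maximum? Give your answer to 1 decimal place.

8.4 days

Logistic growth is fastest at N = K/2 = 1.885×10^6.
A = (K − N₀)/N₀ = 15.83. Set K/(1 + A·e^(−rt)) = K/2 → A·e^(−rt) = 1.
e^(−0.33t) = 1/15.83 = 0.0631698, so t = ln(15.83)/0.33 = 2.7619/0.33 = 8.3695.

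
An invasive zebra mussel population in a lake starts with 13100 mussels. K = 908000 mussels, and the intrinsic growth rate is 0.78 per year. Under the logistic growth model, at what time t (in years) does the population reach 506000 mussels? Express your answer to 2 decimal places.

5.71 years

A = (K − N₀)/N₀ = (908000 − 13100)/13100 = 68.313.
Solve 908000/(1 + 68.313·e^(−0.78t)) = 506000: 1 + 68.313·e^(−0.78t) = 1.7945, so e^(−0.78t) = 0.0116298.
−0.78·t = ln(0.0116298) = -4.4542, so t = 4.4542/0.78 = 5.7105.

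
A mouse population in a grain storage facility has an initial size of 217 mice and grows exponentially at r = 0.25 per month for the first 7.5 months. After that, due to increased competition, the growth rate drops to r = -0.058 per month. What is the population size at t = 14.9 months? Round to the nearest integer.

Phase 1: N(7.5) = 217·e^(0.25×7.5) = 217·e^1.875 = 1415.02.
Phase 2 runs for 14.9 − 7.5 = 7.4 months at r = -0.058.
N(14.9) = 1415.02·e^(-0.058×7.4) = 1415.02·e^-0.4292 = 921.219.

921 mice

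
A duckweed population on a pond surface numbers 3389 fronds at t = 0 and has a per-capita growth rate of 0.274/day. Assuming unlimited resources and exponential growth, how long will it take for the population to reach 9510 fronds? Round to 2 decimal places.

Set N₀·e^(rt) = 9510: e^(0.274·t) = 9510/3389 = 2.8061.
0.274·t = ln(2.8061) = 1.0318, so t = 1.0318/0.274 = 3.7657.

3.77 days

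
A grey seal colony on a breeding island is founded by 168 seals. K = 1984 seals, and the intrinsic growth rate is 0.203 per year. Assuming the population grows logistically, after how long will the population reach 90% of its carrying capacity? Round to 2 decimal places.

A = (K − N₀)/N₀ = (1984 − 168)/168 = 10.81.
Solve 1984/(1 + 10.81·e^(−0.203t)) = 1785.6: 1 + 10.81·e^(−0.203t) = 1.1111, so e^(−0.203t) = 0.010279.
−0.203·t = ln(0.010279) = -4.5777, so t = 4.5777/0.203 = 22.55.

22.55 years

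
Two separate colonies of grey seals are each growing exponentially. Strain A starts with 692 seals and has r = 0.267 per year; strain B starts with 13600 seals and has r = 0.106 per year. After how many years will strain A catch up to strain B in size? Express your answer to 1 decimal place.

18.5 years

Set 692·e^(0.267t) = 13600·e^(0.106t).
e^((0.267 − 0.106)t) = 13600/692 → e^(0.161·t) = 19.653.
0.161·t = ln(19.653) = 2.9782, so t = 2.9782/0.161 = 18.498.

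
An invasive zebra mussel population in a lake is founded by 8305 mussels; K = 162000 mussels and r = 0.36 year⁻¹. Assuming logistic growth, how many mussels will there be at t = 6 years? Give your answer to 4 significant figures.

51690 mussels

A = (K − N₀)/N₀ = (162000 − 8305)/8305 = 18.506.
N(t) = K/(1 + A·e^(−rt)) = 162000/(1 + 18.506×e^(−0.36×6)).
e^(−2.16) = 0.11533; denominator = 1 + 18.506×0.11533 = 3.1342.
N = 162000/3.1342 = 51687.1.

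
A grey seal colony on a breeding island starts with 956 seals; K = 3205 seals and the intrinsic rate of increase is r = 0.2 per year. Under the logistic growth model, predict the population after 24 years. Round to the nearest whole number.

3144 seals

A = (K − N₀)/N₀ = (3205 − 956)/956 = 2.3525.
N(t) = K/(1 + A·e^(−rt)) = 3205/(1 + 2.3525×e^(−0.2×24)).
e^(−4.8) = 0.0082297; denominator = 1 + 2.3525×0.0082297 = 1.0194.
N = 3205/1.0194 = 3144.13.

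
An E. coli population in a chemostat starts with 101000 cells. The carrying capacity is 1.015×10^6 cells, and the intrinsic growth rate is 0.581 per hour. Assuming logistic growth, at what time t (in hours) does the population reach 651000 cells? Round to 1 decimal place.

4.8 hours

A = (K − N₀)/N₀ = (1.015×10^6 − 101000)/101000 = 9.0495.
Solve 1.015×10^6/(1 + 9.0495·e^(−0.581t)) = 651000: 1 + 9.0495·e^(−0.581t) = 1.5591, so e^(−0.581t) = 0.0617868.
−0.581·t = ln(0.0617868) = -2.7841, so t = 2.7841/0.581 = 4.7919.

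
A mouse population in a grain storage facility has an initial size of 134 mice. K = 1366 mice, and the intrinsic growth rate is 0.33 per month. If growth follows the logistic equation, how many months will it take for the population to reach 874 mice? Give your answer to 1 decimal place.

8.5 months

A = (K − N₀)/N₀ = (1366 − 134)/134 = 9.194.
Solve 1366/(1 + 9.194·e^(−0.33t)) = 874: 1 + 9.194·e^(−0.33t) = 1.5629, so e^(−0.33t) = 0.0612277.
−0.33·t = ln(0.0612277) = -2.7932, so t = 2.7932/0.33 = 8.4641.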